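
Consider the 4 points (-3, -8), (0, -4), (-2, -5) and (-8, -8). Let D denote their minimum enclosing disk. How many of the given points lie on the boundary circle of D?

2

A smallest enclosing disk is always determined by at most three of the input points on its boundary.
The farthest pair is (0, -4)–(-8, -8) with squared distance 80. The circle on this segment as diameter has centre (-4, -6) and r² = 80/4 = 20.
Check (-3, -8): distance² to centre = 5 ≤ 20, so it lies inside.
All remaining points lie in this disk, and no smaller disk contains both endpoints, so this is the minimum enclosing circle.
The points at distance exactly r from the centre are (0, -4), (-8, -8) — 2 points.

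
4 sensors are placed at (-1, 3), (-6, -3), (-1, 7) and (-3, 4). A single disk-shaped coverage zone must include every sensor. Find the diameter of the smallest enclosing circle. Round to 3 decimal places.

11.180

The farthest pair is (-6, -3)–(-1, 7) with squared distance 125. The circle on this segment as diameter has centre (-3.5, 2) and r² = 125/4 = 31.25.
Check (-1, 3): distance² to centre = 7.25 ≤ 31.25, so it lies inside.
All remaining points lie in this disk, and no smaller disk contains both endpoints, so this is the minimum enclosing circle.
Diameter = 2r = 2√(31.25) ≈ 11.180.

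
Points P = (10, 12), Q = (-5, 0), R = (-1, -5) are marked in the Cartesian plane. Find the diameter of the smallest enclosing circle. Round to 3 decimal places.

Side lengths²: PQ² = 369, PR² = 410, QR² = 41.
Since PR² = 410 ≥ 369 + 41 = 410, the angle opposite PR is not acute, so the smallest enclosing circle has PR as diameter.
Centre = midpoint of PR = (4.5, 3.5), r² = 410/4 = 102.5.
Diameter = 2r = 2√(102.5) ≈ 20.248.

20.248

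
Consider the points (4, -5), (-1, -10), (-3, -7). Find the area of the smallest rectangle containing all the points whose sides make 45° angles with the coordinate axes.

In coordinates u = x + y, v = x − y the rectangle is axis-aligned; the map (x,y)→(u,v) scales areas by 2.
u-values: -1, -11, -10; range = -1 − (-11) = 10.
v-values: 9, 9, 4; range = 9 − 4 = 5.
Area = (10 × 5) / 2 = 25.

25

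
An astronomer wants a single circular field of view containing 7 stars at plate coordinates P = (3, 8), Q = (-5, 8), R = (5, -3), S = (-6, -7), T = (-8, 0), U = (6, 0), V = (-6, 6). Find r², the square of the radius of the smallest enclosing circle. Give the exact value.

By Welzl's lemma the MEC is supported by two points (diametrically opposite) or three points (on a circumcircle).
The farthest pair is P–S with squared distance 306. The circle on this segment as diameter has centre (-1.5, 0.5) and r² = 306/4 = 76.5.
Check Q: distance² to centre = 68.5 ≤ 76.5, so it lies inside.
All remaining points lie in this disk, and no smaller disk contains both endpoints, so this is the minimum enclosing circle.

76.5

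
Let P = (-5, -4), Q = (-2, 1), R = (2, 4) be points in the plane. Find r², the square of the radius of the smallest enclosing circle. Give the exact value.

28.25

Side lengths²: PQ² = 34, PR² = 113, QR² = 25.
Since PR² = 113 ≥ 34 + 25 = 59, the angle opposite PR is not acute, so the smallest enclosing circle has PR as diameter.
Centre = midpoint of PR = (-1.5, 0), r² = 113/4 = 28.25.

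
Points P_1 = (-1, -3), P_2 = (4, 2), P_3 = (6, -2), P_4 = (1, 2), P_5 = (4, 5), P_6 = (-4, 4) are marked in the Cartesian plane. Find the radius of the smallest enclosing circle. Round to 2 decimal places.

The minimum enclosing circle of a finite set is fixed by two of the points (as a diameter) or three (as a circumcircle).
The farthest pair is P_3–P_6 with squared distance 136. The circle on this segment as diameter has centre (1, 1) and r² = 136/4 = 34.
Check P_1: distance² to centre = 20 ≤ 34, so it lies inside.
All remaining points lie in this disk, and no smaller disk contains both endpoints, so this is the minimum enclosing circle.
r = √34 ≈ 5.83.

5.83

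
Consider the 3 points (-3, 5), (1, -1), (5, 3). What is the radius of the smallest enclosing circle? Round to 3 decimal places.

Call the three points A, B, C in the order given.
Side lengths²: AB² = 52, AC² = 68, BC² = 32.
Since AC² = 68 < 52 + 32 = 84, the triangle is acute, so the smallest enclosing circle is the circumcircle.
Circumcentre = (0.8, 3.2), r² = 17.68.
r = √(17.68) ≈ 4.205.

4.205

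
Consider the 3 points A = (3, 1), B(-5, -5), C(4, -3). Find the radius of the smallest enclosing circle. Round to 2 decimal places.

Side lengths²: AB² = 100, AC² = 17, BC² = 85.
Since AB² = 100 < 85 + 17 = 102, the triangle is acute, so the smallest enclosing circle is the circumcircle.
Circumcentre = (-35/38, -40/19), r² = 36125/1444.
r = √(36125/1444) ≈ 5.00.

5.00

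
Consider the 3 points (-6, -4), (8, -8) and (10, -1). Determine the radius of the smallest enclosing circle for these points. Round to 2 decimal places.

Call the three points A, B, C in the order given.
Side lengths²: AB² = 212, AC² = 265, BC² = 53.
Since AC² = 265 ≥ 212 + 53 = 265, the angle opposite AC is not acute, so the smallest enclosing circle has AC as diameter.
Centre = midpoint of AC = (2, -2.5), r² = 265/4 = 66.25.
r = √(66.25) ≈ 8.14.

8.14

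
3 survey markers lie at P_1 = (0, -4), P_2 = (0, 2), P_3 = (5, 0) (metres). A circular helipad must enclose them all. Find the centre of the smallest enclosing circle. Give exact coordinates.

Side lengths²: P_1P_2² = 36, P_1P_3² = 41, P_2P_3² = 29.
Since P_1P_3² = 41 < 36 + 29 = 65, the triangle is acute, so the smallest enclosing circle is the circumcircle.
Circumcentre = (1.7, -1), r² = 11.89.
Centre = (1.7, -1).

(1.7, -1)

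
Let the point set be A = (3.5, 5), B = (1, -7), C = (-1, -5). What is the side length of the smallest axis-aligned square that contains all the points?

12

The bounding box has width 4.5 and height 12.
An axis-aligned square enclosing the set must have side ≥ max(width, height).
So the minimum side is max(4.5, 12) = 12.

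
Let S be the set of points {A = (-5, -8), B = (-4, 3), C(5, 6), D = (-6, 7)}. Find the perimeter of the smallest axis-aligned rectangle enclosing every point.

52

Width = max x − min x = 5 − (-6) = 11.
Height = max y − min y = 7 − (-8) = 15.
Perimeter = 2(11 + 15) = 52.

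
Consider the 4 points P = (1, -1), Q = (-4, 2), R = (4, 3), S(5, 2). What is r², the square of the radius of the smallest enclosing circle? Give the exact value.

The minimum enclosing circle of a finite set is fixed by two of the points (as a diameter) or three (as a circumcircle).
The farthest pair is Q–S with squared distance 81. The circle on this segment as diameter has centre (0.5, 2) and r² = 81/4 = 20.25.
Check P: distance² to centre = 9.25 ≤ 20.25, so it lies inside.
All remaining points lie in this disk, and no smaller disk contains both endpoints, so this is the minimum enclosing circle.

20.25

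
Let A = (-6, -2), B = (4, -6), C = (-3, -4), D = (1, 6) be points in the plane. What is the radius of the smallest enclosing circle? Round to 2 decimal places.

6.56

The minimum enclosing circle of a finite set is fixed by two of the points (as a diameter) or three (as a circumcircle).
The minimum enclosing circle is determined by three boundary points: A, B, D.
Their circumcentre is (7/18, -19/36) with r² = 55709/1296.
The farthest remaining point C is at distance² 30509/1296 ≤ 55709/1296.
r = √(55709/1296) ≈ 6.56.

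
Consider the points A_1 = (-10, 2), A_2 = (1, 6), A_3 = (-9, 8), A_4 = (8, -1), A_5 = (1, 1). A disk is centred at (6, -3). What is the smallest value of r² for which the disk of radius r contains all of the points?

The required radius is the distance from (6, -3) to the farthest point.
Squared distances: 281, 106, 346, 8, 41.
Maximum is 346, attained at A_3.

346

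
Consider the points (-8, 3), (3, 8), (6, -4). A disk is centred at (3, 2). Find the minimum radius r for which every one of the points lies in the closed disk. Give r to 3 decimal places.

11.045

The required radius is the distance from (3, 2) to the farthest point.
Squared distances: 122, 36, 45.
Maximum is 122, attained at (-8, 3).
r = √122 ≈ 11.045.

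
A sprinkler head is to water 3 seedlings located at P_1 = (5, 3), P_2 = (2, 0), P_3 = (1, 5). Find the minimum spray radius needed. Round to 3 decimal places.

Side lengths²: P_1P_2² = 18, P_1P_3² = 20, P_2P_3² = 26.
Since P_2P_3² = 26 < 20 + 18 = 38, the triangle is acute, so the smallest enclosing circle is the circumcircle.
Circumcentre = (7/3, 8/3), r² = 65/9.
r = √(65/9) ≈ 2.687.

2.687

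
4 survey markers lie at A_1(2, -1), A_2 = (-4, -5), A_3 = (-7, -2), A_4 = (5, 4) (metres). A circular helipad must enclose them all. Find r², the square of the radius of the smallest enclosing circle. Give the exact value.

The farthest pair is A_3–A_4 with squared distance 180. The circle on this segment as diameter has centre (-1, 1) and r² = 180/4 = 45.
Check A_1: distance² to centre = 13 ≤ 45, so it lies inside.
All remaining points lie in this disk, and no smaller disk contains both endpoints, so this is the minimum enclosing circle.

45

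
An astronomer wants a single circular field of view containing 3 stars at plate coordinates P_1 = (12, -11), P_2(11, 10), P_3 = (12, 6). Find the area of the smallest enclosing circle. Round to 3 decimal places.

Side lengths²: P_1P_2² = 442, P_1P_3² = 289, P_2P_3² = 17.
Since P_1P_2² = 442 ≥ 289 + 17 = 306, the angle opposite P_1P_2 is not acute, so the smallest enclosing circle has P_1P_2 as diameter.
Centre = midpoint of P_1P_2 = (11.5, -0.5), r² = 442/4 = 110.5.
Area = π·r² = π·110.5 ≈ 347.146.

347.146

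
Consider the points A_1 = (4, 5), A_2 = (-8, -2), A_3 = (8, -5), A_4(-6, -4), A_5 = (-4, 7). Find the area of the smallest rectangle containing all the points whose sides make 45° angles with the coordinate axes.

In coordinates u = x + y, v = x − y the rectangle is axis-aligned; the map (x,y)→(u,v) scales areas by 2.
u-values: 9, -10, 3, -10, 3; range = 9 − (-10) = 19.
v-values: -1, -6, 13, -2, -11; range = 13 − (-11) = 24.
Area = (19 × 24) / 2 = 228.

228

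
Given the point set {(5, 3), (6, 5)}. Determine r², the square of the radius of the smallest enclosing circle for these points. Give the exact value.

The smallest circle enclosing two points has them as diameter endpoints.
Centre = midpoint = (5.5, 4); r² = |(5, 3)−(6, 5)|²/4 = 5/4 = 1.25.

1.25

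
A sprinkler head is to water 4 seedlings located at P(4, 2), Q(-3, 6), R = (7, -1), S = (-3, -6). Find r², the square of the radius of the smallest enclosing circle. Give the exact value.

A smallest enclosing disk is always determined by at most three of the input points on its boundary.
The minimum enclosing circle is determined by three boundary points: Q, R, S.
Their circumcentre is (0.25, 0) with r² = 46.5625.
The farthest remaining point P is at distance² 18.0625 ≤ 46.5625.

46.5625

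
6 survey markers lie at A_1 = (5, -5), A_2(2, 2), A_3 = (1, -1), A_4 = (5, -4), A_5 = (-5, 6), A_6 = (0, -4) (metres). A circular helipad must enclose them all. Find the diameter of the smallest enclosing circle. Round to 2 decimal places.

14.87

The farthest pair is A_1–A_5 with squared distance 221. The circle on this segment as diameter has centre (0, 0.5) and r² = 221/4 = 55.25.
Check A_2: distance² to centre = 6.25 ≤ 55.25, so it lies inside.
All remaining points lie in this disk, and no smaller disk contains both endpoints, so this is the minimum enclosing circle.
Diameter = 2r = 2√(55.25) ≈ 14.87.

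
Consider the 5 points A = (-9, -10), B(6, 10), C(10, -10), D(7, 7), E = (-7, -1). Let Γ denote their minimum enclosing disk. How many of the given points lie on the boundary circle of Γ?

The minimum enclosing circle of a finite set is fixed by two of the points (as a diameter) or three (as a circumcircle).
The minimum enclosing circle is determined by three boundary points: A, B, C.
Their circumcentre is (0.5, -1.5) with r² = 162.5.
The farthest remaining point D is at distance² 114.5 ≤ 162.5.
The points at distance exactly r from the centre are A, B, C — 3 points.

3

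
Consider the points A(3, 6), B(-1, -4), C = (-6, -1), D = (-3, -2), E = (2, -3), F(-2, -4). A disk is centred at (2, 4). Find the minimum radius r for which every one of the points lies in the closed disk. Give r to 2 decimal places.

9.43

The required radius is the distance from (2, 4) to the farthest point.
Squared distances: 5, 73, 89, 61, 49, 80.
Maximum is 89, attained at C.
r = √89 ≈ 9.43.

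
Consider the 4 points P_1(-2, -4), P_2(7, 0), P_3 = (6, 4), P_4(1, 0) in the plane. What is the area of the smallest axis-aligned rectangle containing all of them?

72

x ranges over [-2, 7], width 9.
y ranges over [-4, 4], height 8.
Area = 9 × 8 = 72.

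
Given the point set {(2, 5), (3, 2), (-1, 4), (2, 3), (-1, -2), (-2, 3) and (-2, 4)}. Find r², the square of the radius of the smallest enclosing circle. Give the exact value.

14.5

By Welzl's lemma the MEC is supported by two points (diametrically opposite) or three points (on a circumcircle).
The farthest pair is (2, 5)–(-1, -2) with squared distance 58. The circle on this segment as diameter has centre (0.5, 1.5) and r² = 58/4 = 14.5.
Check (3, 2): distance² to centre = 6.5 ≤ 14.5, so it lies inside.
All remaining points lie in this disk, and no smaller disk contains both endpoints, so this is the minimum enclosing circle.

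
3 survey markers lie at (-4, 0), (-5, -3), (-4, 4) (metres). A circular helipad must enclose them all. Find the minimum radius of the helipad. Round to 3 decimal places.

3.536

Call the three points A, B, C in the order given.
Side lengths²: AB² = 10, AC² = 16, BC² = 50.
Since BC² = 50 ≥ 16 + 10 = 26, the angle opposite BC is not acute, so the smallest enclosing circle has BC as diameter.
Centre = midpoint of BC = (-4.5, 0.5), r² = 50/4 = 12.5.
r = √(12.5) ≈ 3.536.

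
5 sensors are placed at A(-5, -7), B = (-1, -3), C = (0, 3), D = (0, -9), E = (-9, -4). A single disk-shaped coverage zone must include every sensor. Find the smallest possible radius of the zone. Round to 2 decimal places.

6.52

By Welzl's lemma the MEC is supported by two points (diametrically opposite) or three points (on a circumcircle).
The minimum enclosing circle is determined by three boundary points: C, D, E.
Their circumcentre is (-23/9, -3) with r² = 3445/81.
The farthest remaining point A is at distance² 1780/81 ≤ 3445/81.
r = √(3445/81) ≈ 6.52.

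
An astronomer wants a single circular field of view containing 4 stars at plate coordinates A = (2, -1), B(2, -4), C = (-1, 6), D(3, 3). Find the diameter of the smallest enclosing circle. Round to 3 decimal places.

A smallest enclosing disk is always determined by at most three of the input points on its boundary.
The farthest pair is B–C with squared distance 109. The circle on this segment as diameter has centre (0.5, 1) and r² = 109/4 = 27.25.
Check A: distance² to centre = 6.25 ≤ 27.25, so it lies inside.
All remaining points lie in this disk, and no smaller disk contains both endpoints, so this is the minimum enclosing circle.
Diameter = 2r = 2√(27.25) ≈ 10.440.

10.440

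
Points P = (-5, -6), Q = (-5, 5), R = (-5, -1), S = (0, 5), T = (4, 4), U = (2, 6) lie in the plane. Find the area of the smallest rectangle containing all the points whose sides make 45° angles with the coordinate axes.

104.5

In coordinates u = x + y, v = x − y the rectangle is axis-aligned; the map (x,y)→(u,v) scales areas by 2.
u-values: -11, 0, -6, 5, 8, 8; range = 8 − (-11) = 19.
v-values: 1, -10, -4, -5, 0, -4; range = 1 − (-10) = 11.
Area = (19 × 11) / 2 = 104.5.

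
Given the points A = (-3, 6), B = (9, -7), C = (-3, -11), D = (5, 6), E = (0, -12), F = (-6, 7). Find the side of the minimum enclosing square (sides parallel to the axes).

The bounding box has width 15 and height 19.
An axis-aligned square enclosing the set must have side ≥ max(width, height).
So the minimum side is max(15, 19) = 19.

19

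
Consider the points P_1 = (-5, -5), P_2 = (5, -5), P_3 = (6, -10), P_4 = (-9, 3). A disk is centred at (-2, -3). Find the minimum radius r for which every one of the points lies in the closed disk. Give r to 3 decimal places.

10.630

The required radius is the distance from (-2, -3) to the farthest point.
Squared distances: 13, 53, 113, 85.
Maximum is 113, attained at P_3.
r = √113 ≈ 10.630.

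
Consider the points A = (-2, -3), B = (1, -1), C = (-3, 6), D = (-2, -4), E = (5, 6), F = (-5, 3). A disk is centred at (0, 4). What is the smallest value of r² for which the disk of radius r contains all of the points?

68

The required radius is the distance from (0, 4) to the farthest point.
Squared distances: 53, 26, 13, 68, 29, 26.
Maximum is 68, attained at D.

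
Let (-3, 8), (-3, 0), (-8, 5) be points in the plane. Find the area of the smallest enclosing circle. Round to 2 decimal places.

Call the three points A, B, C in the order given.
Side lengths²: AB² = 64, AC² = 34, BC² = 50.
Since AB² = 64 < 50 + 34 = 84, the triangle is acute, so the smallest enclosing circle is the circumcircle.
Circumcentre = (-4, 4), r² = 17.
Area = π·r² = π·17 ≈ 53.41.

53.41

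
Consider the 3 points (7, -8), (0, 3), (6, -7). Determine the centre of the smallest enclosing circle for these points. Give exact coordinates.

(3.5, -2.5)

Call the three points A, B, C in the order given.
Side lengths²: AB² = 170, AC² = 2, BC² = 136.
Since AB² = 170 ≥ 136 + 2 = 138, the angle opposite AB is not acute, so the smallest enclosing circle has AB as diameter.
Centre = midpoint of AB = (3.5, -2.5), r² = 170/4 = 42.5.
Centre = (3.5, -2.5).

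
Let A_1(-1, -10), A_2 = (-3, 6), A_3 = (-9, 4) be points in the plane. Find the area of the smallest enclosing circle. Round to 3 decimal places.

Side lengths²: A_1A_2² = 260, A_1A_3² = 260, A_2A_3² = 40.
Since A_1A_3² = 260 < 260 + 40 = 300, the triangle is acute, so the smallest enclosing circle is the circumcircle.
Circumcentre = (-3.6, -2.2), r² = 67.6.
Area = π·r² = π·67.6 ≈ 212.372.

212.372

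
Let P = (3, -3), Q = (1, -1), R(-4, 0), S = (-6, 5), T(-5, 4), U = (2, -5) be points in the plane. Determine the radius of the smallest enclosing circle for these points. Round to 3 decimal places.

A smallest enclosing disk is always determined by at most three of the input points on its boundary.
The farthest pair is S–U with squared distance 164. The circle on this segment as diameter has centre (-2, 0) and r² = 164/4 = 41.
Check P: distance² to centre = 34 ≤ 41, so it lies inside.
All remaining points lie in this disk, and no smaller disk contains both endpoints, so this is the minimum enclosing circle.
r = √41 ≈ 6.403.

6.403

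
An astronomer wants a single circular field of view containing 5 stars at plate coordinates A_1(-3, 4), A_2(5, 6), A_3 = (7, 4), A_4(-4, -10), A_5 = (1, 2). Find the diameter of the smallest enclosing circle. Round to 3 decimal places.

18.358

The farthest pair is A_2–A_4 with squared distance 337. The circle on this segment as diameter has centre (0.5, -2) and r² = 337/4 = 84.25.
Check A_1: distance² to centre = 48.25 ≤ 84.25, so it lies inside.
All remaining points lie in this disk, and no smaller disk contains both endpoints, so this is the minimum enclosing circle.
Diameter = 2r = 2√(84.25) ≈ 18.358.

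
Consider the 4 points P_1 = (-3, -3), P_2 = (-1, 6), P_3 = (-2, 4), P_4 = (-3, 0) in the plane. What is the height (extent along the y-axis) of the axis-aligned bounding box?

max y = 6, min y = -3, so height = 9.

9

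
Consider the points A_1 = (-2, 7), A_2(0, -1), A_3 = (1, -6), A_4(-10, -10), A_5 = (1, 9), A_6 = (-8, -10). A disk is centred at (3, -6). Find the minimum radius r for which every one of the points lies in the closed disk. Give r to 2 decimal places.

The required radius is the distance from (3, -6) to the farthest point.
Squared distances: 194, 34, 4, 185, 229, 137.
Maximum is 229, attained at A_5.
r = √229 ≈ 15.13.

15.13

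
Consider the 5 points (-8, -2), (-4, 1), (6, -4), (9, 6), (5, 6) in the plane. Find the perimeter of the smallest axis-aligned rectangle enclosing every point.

Width = max x − min x = 9 − (-8) = 17.
Height = max y − min y = 6 − (-4) = 10.
Perimeter = 2(17 + 10) = 54.

54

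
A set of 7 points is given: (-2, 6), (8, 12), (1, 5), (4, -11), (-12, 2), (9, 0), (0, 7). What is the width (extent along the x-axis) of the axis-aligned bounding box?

21

max x = 9, min x = -12, so width = 21.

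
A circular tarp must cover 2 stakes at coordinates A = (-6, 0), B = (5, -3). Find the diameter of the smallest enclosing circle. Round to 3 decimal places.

11.402

The smallest circle enclosing two points has them as diameter endpoints.
Centre = midpoint = (-0.5, -1.5); r² = |AB|²/4 = 130/4 = 32.5.
Diameter = 2r = 2√(32.5) ≈ 11.402.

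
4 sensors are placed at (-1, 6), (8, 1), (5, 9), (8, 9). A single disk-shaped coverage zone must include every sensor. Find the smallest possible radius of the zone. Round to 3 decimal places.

5.426

By Welzl's lemma the MEC is supported by two points (diametrically opposite) or three points (on a circumcircle).
The minimum enclosing circle is determined by three boundary points: (-1, 6), (8, 1), (8, 9).
Their circumcentre is (13/3, 5) with r² = 265/9.
The farthest remaining point (5, 9) is at distance² 148/9 ≤ 265/9.
r = √(265/9) ≈ 5.426.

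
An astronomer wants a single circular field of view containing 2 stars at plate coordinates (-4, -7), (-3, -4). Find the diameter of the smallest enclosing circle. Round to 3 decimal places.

3.162

The smallest circle enclosing two points has them as diameter endpoints.
Centre = midpoint = (-3.5, -5.5); r² = |(-4, -7)−(-3, -4)|²/4 = 10/4 = 2.5.
Diameter = 2r = 2√(2.5) ≈ 3.162.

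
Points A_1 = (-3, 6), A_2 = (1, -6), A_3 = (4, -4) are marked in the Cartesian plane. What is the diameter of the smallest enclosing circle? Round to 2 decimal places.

12.65

Side lengths²: A_1A_2² = 160, A_1A_3² = 149, A_2A_3² = 13.
Since A_1A_2² = 160 < 149 + 13 = 162, the triangle is acute, so the smallest enclosing circle is the circumcircle.
Circumcentre = (-19/22, 1/22), r² = 9685/242.
Diameter = 2r = 2√(9685/242) ≈ 12.65.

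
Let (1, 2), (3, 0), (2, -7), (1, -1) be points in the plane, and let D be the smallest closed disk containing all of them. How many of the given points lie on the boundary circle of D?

2

A smallest enclosing disk is always determined by at most three of the input points on its boundary.
The farthest pair is (1, 2)–(2, -7) with squared distance 82. The circle on this segment as diameter has centre (1.5, -2.5) and r² = 82/4 = 20.5.
Check (3, 0): distance² to centre = 8.5 ≤ 20.5, so it lies inside.
All remaining points lie in this disk, and no smaller disk contains both endpoints, so this is the minimum enclosing circle.
The points at distance exactly r from the centre are (1, 2), (2, -7) — 2 points.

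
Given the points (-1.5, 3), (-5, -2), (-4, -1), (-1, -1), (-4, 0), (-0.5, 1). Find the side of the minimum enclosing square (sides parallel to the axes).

The bounding box has width 4.5 and height 5.
An axis-aligned square enclosing the set must have side ≥ max(width, height).
So the minimum side is max(4.5, 5) = 5.

5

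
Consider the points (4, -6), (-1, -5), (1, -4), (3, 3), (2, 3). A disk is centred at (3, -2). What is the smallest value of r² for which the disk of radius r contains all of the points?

The required radius is the distance from (3, -2) to the farthest point.
Squared distances: 17, 25, 8, 25, 26.
Maximum is 26, attained at (2, 3).

26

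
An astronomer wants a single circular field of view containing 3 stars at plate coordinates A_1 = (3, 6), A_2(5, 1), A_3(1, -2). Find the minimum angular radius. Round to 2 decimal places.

4.12

Side lengths²: A_1A_2² = 29, A_1A_3² = 68, A_2A_3² = 25.
Since A_1A_3² = 68 ≥ 29 + 25 = 54, the angle opposite A_1A_3 is not acute, so the smallest enclosing circle has A_1A_3 as diameter.
Centre = midpoint of A_1A_3 = (2, 2), r² = 68/4 = 17.
r = √17 ≈ 4.12.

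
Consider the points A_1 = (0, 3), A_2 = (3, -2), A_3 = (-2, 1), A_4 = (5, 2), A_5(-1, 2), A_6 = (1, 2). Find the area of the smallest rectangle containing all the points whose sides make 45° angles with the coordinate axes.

32

In coordinates u = x + y, v = x − y the rectangle is axis-aligned; the map (x,y)→(u,v) scales areas by 2.
u-values: 3, 1, -1, 7, 1, 3; range = 7 − (-1) = 8.
v-values: -3, 5, -3, 3, -3, -1; range = 5 − (-3) = 8.
Area = (8 × 8) / 2 = 32.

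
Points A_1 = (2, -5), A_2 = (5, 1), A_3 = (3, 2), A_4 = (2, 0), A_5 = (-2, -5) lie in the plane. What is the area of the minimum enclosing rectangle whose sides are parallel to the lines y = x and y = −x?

39

In coordinates u = x + y, v = x − y the rectangle is axis-aligned; the map (x,y)→(u,v) scales areas by 2.
u-values: -3, 6, 5, 2, -7; range = 6 − (-7) = 13.
v-values: 7, 4, 1, 2, 3; range = 7 − 1 = 6.
Area = (13 × 6) / 2 = 39.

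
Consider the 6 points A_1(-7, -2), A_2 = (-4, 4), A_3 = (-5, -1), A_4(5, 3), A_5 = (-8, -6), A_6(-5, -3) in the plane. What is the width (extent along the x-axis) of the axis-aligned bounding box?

max x = 5, min x = -8, so width = 13.

13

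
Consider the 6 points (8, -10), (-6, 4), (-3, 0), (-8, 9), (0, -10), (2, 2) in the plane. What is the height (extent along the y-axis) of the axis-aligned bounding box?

max y = 9, min y = -10, so height = 19.

19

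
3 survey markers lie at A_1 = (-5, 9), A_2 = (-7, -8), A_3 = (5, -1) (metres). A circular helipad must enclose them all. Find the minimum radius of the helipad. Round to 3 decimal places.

8.850

Side lengths²: A_1A_2² = 293, A_1A_3² = 200, A_2A_3² = 193.
Since A_1A_2² = 293 < 200 + 193 = 393, the triangle is acute, so the smallest enclosing circle is the circumcircle.
Circumcentre = (-143/38, 9/38), r² = 56549/722.
r = √(56549/722) ≈ 8.850.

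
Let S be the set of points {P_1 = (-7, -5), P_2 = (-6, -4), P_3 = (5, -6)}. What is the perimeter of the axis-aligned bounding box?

28

Width = max x − min x = 5 − (-7) = 12.
Height = max y − min y = -4 − (-6) = 2.
Perimeter = 2(12 + 2) = 28.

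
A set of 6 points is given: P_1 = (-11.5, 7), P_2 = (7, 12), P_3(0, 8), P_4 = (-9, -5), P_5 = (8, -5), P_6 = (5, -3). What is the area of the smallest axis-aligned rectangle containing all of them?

x ranges over [-11.5, 8], width 19.5.
y ranges over [-5, 12], height 17.
Area = 19.5 × 17 = 331.5.

331.5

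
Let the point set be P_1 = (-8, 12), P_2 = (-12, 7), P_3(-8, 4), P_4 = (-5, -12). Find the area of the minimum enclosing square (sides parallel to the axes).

576

The bounding box has width 7 and height 24.
An axis-aligned square enclosing the set must have side ≥ max(width, height).
So the minimum side is max(7, 24) = 24.
Area = 24² = 576.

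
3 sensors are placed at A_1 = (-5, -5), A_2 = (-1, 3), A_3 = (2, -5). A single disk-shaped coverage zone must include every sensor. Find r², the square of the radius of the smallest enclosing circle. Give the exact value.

22.8125

Side lengths²: A_1A_2² = 80, A_1A_3² = 49, A_2A_3² = 73.
Since A_1A_2² = 80 < 73 + 49 = 122, the triangle is acute, so the smallest enclosing circle is the circumcircle.
Circumcentre = (-1.5, -1.75), r² = 22.8125.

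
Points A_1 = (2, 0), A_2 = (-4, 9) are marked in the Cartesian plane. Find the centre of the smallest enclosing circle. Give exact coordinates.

(-1, 4.5)

The smallest circle enclosing two points has them as diameter endpoints.
Centre = midpoint = (-1, 4.5); r² = |A_1A_2|²/4 = 117/4 = 29.25.
Centre = (-1, 4.5).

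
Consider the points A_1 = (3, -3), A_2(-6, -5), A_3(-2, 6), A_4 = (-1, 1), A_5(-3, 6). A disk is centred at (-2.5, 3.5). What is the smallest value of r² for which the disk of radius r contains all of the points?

The required radius is the distance from (-2.5, 3.5) to the farthest point.
Squared distances: 72.5, 84.5, 6.5, 8.5, 6.5.
Maximum is 84.5, attained at A_2.

84.5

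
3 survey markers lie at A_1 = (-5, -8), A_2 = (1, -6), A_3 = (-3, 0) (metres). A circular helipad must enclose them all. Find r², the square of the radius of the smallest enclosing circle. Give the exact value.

2210/121

Side lengths²: A_1A_2² = 40, A_1A_3² = 68, A_2A_3² = 52.
Since A_1A_3² = 68 < 52 + 40 = 92, the triangle is acute, so the smallest enclosing circle is the circumcircle.
Circumcentre = (-32/11, -47/11), r² = 2210/121.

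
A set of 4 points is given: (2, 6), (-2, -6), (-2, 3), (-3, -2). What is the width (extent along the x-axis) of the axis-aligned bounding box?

5

max x = 2, min x = -3, so width = 5.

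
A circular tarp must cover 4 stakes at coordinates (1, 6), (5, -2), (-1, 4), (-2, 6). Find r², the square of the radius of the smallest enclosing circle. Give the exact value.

The minimum enclosing circle of a finite set is fixed by two of the points (as a diameter) or three (as a circumcircle).
The farthest pair is (5, -2)–(-2, 6) with squared distance 113. The circle on this segment as diameter has centre (1.5, 2) and r² = 113/4 = 28.25.
Check (1, 6): distance² to centre = 16.25 ≤ 28.25, so it lies inside.
All remaining points lie in this disk, and no smaller disk contains both endpoints, so this is the minimum enclosing circle.

28.25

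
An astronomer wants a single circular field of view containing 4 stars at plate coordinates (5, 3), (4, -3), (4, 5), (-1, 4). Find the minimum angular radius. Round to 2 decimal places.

The minimum enclosing circle is determined by three boundary points: (4, -3), (4, 5), (-1, 4).
Their circumcentre is (2.2, 1) with r² = 19.24.
The farthest remaining point (5, 3) is at distance² 11.84 ≤ 19.24.
r = √(19.24) ≈ 4.39.

4.39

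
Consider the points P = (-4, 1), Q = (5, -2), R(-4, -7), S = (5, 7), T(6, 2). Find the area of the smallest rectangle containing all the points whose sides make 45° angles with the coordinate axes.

In coordinates u = x + y, v = x − y the rectangle is axis-aligned; the map (x,y)→(u,v) scales areas by 2.
u-values: -3, 3, -11, 12, 8; range = 12 − (-11) = 23.
v-values: -5, 7, 3, -2, 4; range = 7 − (-5) = 12.
Area = (23 × 12) / 2 = 138.

138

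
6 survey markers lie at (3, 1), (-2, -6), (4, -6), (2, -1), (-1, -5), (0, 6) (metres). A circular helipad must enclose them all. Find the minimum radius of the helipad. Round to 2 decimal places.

6.41

The minimum enclosing circle is determined by three boundary points: (-2, -6), (4, -6), (0, 6).
Their circumcentre is (1, -1/3) with r² = 370/9.
The farthest remaining point (-1, -5) is at distance² 232/9 ≤ 370/9.
r = √(370/9) ≈ 6.41.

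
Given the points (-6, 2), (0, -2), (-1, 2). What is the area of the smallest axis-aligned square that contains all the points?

36

The bounding box has width 6 and height 4.
An axis-aligned square enclosing the set must have side ≥ max(width, height).
So the minimum side is max(6, 4) = 6.
Area = 6² = 36.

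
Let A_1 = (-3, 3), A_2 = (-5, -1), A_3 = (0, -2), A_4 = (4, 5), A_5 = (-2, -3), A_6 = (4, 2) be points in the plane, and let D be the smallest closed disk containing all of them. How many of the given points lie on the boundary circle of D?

2

The farthest pair is A_2–A_4 with squared distance 117. The circle on this segment as diameter has centre (-0.5, 2) and r² = 117/4 = 29.25.
Check A_1: distance² to centre = 7.25 ≤ 29.25, so it lies inside.
All remaining points lie in this disk, and no smaller disk contains both endpoints, so this is the minimum enclosing circle.
The points at distance exactly r from the centre are A_2, A_4 — 2 points.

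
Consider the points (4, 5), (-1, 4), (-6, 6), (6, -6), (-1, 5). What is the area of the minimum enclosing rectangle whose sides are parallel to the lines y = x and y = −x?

108

In coordinates u = x + y, v = x − y the rectangle is axis-aligned; the map (x,y)→(u,v) scales areas by 2.
u-values: 9, 3, 0, 0, 4; range = 9 − 0 = 9.
v-values: -1, -5, -12, 12, -6; range = 12 − (-12) = 24.
Area = (9 × 24) / 2 = 108.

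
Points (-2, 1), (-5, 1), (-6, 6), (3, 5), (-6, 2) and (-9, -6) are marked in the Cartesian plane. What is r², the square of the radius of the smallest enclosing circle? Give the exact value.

The minimum enclosing circle of a finite set is fixed by two of the points (as a diameter) or three (as a circumcircle).
The farthest pair is (3, 5)–(-9, -6) with squared distance 265. The circle on this segment as diameter has centre (-3, -0.5) and r² = 265/4 = 66.25.
Check (-2, 1): distance² to centre = 3.25 ≤ 66.25, so it lies inside.
All remaining points lie in this disk, and no smaller disk contains both endpoints, so this is the minimum enclosing circle.

66.25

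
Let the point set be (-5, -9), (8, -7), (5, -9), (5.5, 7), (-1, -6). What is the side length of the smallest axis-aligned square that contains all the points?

The bounding box has width 13 and height 16.
An axis-aligned square enclosing the set must have side ≥ max(width, height).
So the minimum side is max(13, 16) = 16.

16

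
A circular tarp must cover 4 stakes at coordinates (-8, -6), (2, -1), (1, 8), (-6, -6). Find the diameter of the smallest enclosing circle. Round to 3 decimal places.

16.643

By Welzl's lemma the MEC is supported by two points (diametrically opposite) or three points (on a circumcircle).
The farthest pair is (-8, -6)–(1, 8) with squared distance 277. The circle on this segment as diameter has centre (-3.5, 1) and r² = 277/4 = 69.25.
Check (2, -1): distance² to centre = 34.25 ≤ 69.25, so it lies inside.
All remaining points lie in this disk, and no smaller disk contains both endpoints, so this is the minimum enclosing circle.
Diameter = 2r = 2√(69.25) ≈ 16.643.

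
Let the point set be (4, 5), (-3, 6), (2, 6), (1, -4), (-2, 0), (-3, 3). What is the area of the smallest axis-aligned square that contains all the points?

The bounding box has width 7 and height 10.
An axis-aligned square enclosing the set must have side ≥ max(width, height).
So the minimum side is max(7, 10) = 10.
Area = 10² = 100.

100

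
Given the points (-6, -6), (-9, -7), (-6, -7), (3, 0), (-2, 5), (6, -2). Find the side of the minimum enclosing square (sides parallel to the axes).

The bounding box has width 15 and height 12.
An axis-aligned square enclosing the set must have side ≥ max(width, height).
So the minimum side is max(15, 12) = 15.

15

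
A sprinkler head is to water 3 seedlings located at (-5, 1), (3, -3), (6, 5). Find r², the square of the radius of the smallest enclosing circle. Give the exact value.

Call the three points A, B, C in the order given.
Side lengths²: AB² = 80, AC² = 137, BC² = 73.
Since AC² = 137 < 80 + 73 = 153, the triangle is acute, so the smallest enclosing circle is the circumcircle.
Circumcentre = (27/38, 46/19), r² = 50005/1444.

50005/1444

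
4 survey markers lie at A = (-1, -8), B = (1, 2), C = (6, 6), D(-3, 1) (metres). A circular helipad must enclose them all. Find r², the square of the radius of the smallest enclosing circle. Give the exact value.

61.25

By Welzl's lemma the MEC is supported by two points (diametrically opposite) or three points (on a circumcircle).
The farthest pair is A–C with squared distance 245. The circle on this segment as diameter has centre (2.5, -1) and r² = 245/4 = 61.25.
Check B: distance² to centre = 11.25 ≤ 61.25, so it lies inside.
All remaining points lie in this disk, and no smaller disk contains both endpoints, so this is the minimum enclosing circle.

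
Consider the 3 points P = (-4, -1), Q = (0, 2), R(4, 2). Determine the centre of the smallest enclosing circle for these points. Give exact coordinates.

(0, 0.5)

Side lengths²: PQ² = 25, PR² = 73, QR² = 16.
Since PR² = 73 ≥ 25 + 16 = 41, the angle opposite PR is not acute, so the smallest enclosing circle has PR as diameter.
Centre = midpoint of PR = (0, 0.5), r² = 73/4 = 18.25.
Centre = (0, 0.5).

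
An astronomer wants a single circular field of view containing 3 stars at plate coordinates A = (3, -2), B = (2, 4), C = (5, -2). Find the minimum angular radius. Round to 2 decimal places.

3.35

Side lengths²: AB² = 37, AC² = 4, BC² = 45.
Since BC² = 45 ≥ 37 + 4 = 41, the angle opposite BC is not acute, so the smallest enclosing circle has BC as diameter.
Centre = midpoint of BC = (3.5, 1), r² = 45/4 = 11.25.
r = √(11.25) ≈ 3.35.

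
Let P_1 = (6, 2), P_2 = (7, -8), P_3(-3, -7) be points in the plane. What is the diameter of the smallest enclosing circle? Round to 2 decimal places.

12.99

Side lengths²: P_1P_2² = 101, P_1P_3² = 162, P_2P_3² = 101.
Since P_1P_3² = 162 < 101 + 101 = 202, the triangle is acute, so the smallest enclosing circle is the circumcircle.
Circumcentre = (53/22, -75/22), r² = 10201/242.
Diameter = 2r = 2√(10201/242) ≈ 12.99.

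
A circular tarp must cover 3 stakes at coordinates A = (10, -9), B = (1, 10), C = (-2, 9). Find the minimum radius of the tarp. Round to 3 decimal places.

Side lengths²: AB² = 442, AC² = 468, BC² = 10.
Since AC² = 468 ≥ 442 + 10 = 452, the angle opposite AC is not acute, so the smallest enclosing circle has AC as diameter.
Centre = midpoint of AC = (4, 0), r² = 468/4 = 117.
r = √117 ≈ 10.817.

10.817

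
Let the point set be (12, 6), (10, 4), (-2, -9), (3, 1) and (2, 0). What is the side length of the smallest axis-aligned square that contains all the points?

The bounding box has width 14 and height 15.
An axis-aligned square enclosing the set must have side ≥ max(width, height).
So the minimum side is max(14, 15) = 15.

15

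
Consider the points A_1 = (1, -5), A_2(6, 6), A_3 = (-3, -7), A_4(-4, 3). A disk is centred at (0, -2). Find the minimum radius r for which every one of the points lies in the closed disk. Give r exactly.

The required radius is the distance from (0, -2) to the farthest point.
Squared distances: 10, 100, 34, 41.
Maximum is 100, attained at A_2.
r = √100 = 10.

10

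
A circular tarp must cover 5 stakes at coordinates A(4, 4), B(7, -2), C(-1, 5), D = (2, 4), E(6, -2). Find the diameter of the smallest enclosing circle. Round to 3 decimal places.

10.630

A smallest enclosing disk is always determined by at most three of the input points on its boundary.
The farthest pair is B–C with squared distance 113. The circle on this segment as diameter has centre (3, 1.5) and r² = 113/4 = 28.25.
Check A: distance² to centre = 7.25 ≤ 28.25, so it lies inside.
All remaining points lie in this disk, and no smaller disk contains both endpoints, so this is the minimum enclosing circle.
Diameter = 2r = 2√(28.25) ≈ 10.630.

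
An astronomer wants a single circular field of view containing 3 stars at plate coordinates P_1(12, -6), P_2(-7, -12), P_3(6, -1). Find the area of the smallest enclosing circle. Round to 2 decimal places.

311.80

Side lengths²: P_1P_2² = 397, P_1P_3² = 61, P_2P_3² = 290.
Since P_1P_2² = 397 ≥ 290 + 61 = 351, the angle opposite P_1P_2 is not acute, so the smallest enclosing circle has P_1P_2 as diameter.
Centre = midpoint of P_1P_2 = (2.5, -9), r² = 397/4 = 99.25.
Area = π·r² = π·99.25 ≈ 311.80.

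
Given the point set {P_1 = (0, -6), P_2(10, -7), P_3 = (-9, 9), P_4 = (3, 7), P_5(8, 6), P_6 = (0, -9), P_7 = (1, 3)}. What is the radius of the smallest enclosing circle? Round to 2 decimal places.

12.42

A smallest enclosing disk is always determined by at most three of the input points on its boundary.
The farthest pair is P_2–P_3 with squared distance 617. The circle on this segment as diameter has centre (0.5, 1) and r² = 617/4 = 154.25.
Check P_1: distance² to centre = 49.25 ≤ 154.25, so it lies inside.
All remaining points lie in this disk, and no smaller disk contains both endpoints, so this is the minimum enclosing circle.
r = √(154.25) ≈ 12.42.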